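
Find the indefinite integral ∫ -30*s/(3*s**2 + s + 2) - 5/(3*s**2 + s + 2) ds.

Let u = 3*s**2 + s + 2, so du = (6*s + 1) ds.
Rewriting, the integral becomes -5·∫ 1/u du = -5·log(u).
Substituting back, u = 3*s**2 + s + 2.

-5*log(3*s**2 + s + 2) + C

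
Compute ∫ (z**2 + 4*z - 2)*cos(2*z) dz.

Use integration by parts with u = z**2 + 4*z - 2, dv = cos(2*z) dz, so v = sin(2*z)/2.
Apply parts 2 times (tabular method): alternate signs, differentiate u down to 0, integrate dv up.

z**2*sin(2*z)/2 + 2*z*sin(2*z) + z*cos(2*z)/2 - 5*sin(2*z)/4 + cos(2*z) + C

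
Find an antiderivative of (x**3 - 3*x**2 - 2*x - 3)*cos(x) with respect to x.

Use integration by parts with u = x**3 - 3*x**2 - 2*x - 3, dv = cos(x) dx, so v = sin(x).
Apply parts 3 times (tabular method): alternate signs, differentiate u down to 0, integrate dv up.

x**3*sin(x) - 3*x**2*sin(x) + 3*x**2*cos(x) - 8*x*sin(x) - 6*x*cos(x) + 3*sin(x) - 8*cos(x) + C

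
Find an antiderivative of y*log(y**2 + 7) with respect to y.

y**2*log(y**2 + 7)/2 - y**2/2 + 7*log(y**2 + 7)/2 + C

Let u = y**2 + 7, so du = (2*y) dy.
The integral becomes (1/2)·∫ log(u) du; integrate by parts with u′=log(u), dv′=du.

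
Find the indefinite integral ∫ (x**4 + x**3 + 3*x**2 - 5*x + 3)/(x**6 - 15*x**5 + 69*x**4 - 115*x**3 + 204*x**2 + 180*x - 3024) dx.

953*log(x - 7)/522 - 177*log(x - 6)/80 + 39*log(x - 4)/100 - 11*log(x + 2)/1872 + 51*log(x**2 + 9)/37700 - 1441*atan(x/3)/56550 + C

Factor the denominator: (x - 7)*(x - 6)*(x - 4)*(x + 2)*(x**2 + 9).
Partial-fraction decomposition: (51*x - 1441)/(18850*(x**2 + 9)) - 11/(1872*(x + 2)) + 39/(100*(x - 4)) - 177/(80*(x - 6)) + 953/(522*(x - 7)).
Integrate each term; A/(x−a) gives A·log|x−a|; the (Bx+D)/(x²+p²) term gives a log and an atan.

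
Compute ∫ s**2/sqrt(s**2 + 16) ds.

Substitute s = 4·tan(θ), so ds = 4·sec(θ)^2 dθ and the radical becomes sqrt(s**2 + 16) = 4·sec(θ) by the Pythagorean identity.
Integrate the resulting trig expression in θ, then back-substitute tan(θ) = s/4, sec(θ) = sqrt(s**2 + 16)/4 (absorbing any constant into C).

s*sqrt(s**2 + 16)/2 - 8*log(s + sqrt(s**2 + 16)) + C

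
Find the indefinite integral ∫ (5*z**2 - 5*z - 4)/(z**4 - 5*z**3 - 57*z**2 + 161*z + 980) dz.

Factor the denominator: (z - 7)**2*(z + 4)*(z + 5).
Partial-fraction decomposition: -73/(72*(z + 5)) + 96/(121*(z + 4)) + 1921/(8712*(z - 7)) + 103/(66*(z - 7)**2).
Integrate each term; A/(z−a) gives A·log|z−a|; A/(z−a)² gives −A/(z−a).

1921*log(z - 7)/8712 + 96*log(z + 4)/121 - 73*log(z + 5)/72 - 103/(66*z - 462) + C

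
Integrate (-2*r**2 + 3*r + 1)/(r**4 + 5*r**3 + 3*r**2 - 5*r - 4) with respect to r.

log(r - 1)/10 - 19*log(r + 1)/18 + 43*log(r + 4)/45 - 2/(3*r + 3) + C

Factor the denominator: (r - 1)*(r + 1)**2*(r + 4).
Partial-fraction decomposition: 43/(45*(r + 4)) - 19/(18*(r + 1)) + 2/(3*(r + 1)**2) + 1/(10*(r - 1)).
Integrate each term; A/(r−a) gives A·log|r−a|; A/(r−a)² gives −A/(r−a).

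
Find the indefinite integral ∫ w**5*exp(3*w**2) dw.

(9*w**4 - 6*w**2 + 2)*exp(3*w**2)/54 + C

Let u = w², du = 2w dw; rewrite as (1/2)∫ u^2·exp(3u) du.
Now integrate by parts 2 times.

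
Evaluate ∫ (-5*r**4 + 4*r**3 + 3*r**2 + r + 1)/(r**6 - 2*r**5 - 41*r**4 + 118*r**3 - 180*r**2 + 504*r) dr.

log(r)/504 - 5501*log(r - 6)/9360 + 133*log(r - 3)/585 + 6618*log(r + 7)/24115 + 4627*log(r**2 + 4)/110240 - 6469*atan(r/2)/55120 + C

Factor the denominator: r*(r - 6)*(r - 3)*(r + 7)*(r**2 + 4).
Partial-fraction decomposition: (4627*r - 12938)/(55120*(r**2 + 4)) + 6618/(24115*(r + 7)) + 133/(585*(r - 3)) - 5501/(9360*(r - 6)) + 1/(504*r).
Integrate each term; A/(r−a) gives A·log|r−a|; the (Br+D)/(r²+p²) term gives a log and an atan.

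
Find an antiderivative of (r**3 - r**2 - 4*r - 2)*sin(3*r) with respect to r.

-r**3*cos(3*r)/3 + r**2*sin(3*r)/3 + r**2*cos(3*r)/3 - 2*r*sin(3*r)/9 + 14*r*cos(3*r)/9 - 14*sin(3*r)/27 + 16*cos(3*r)/27 + C

Use integration by parts with u = r**3 - r**2 - 4*r - 2, dv = sin(3*r) dr, so v = -cos(3*r)/3.
Apply parts 3 times (tabular method): alternate signs, differentiate u down to 0, integrate dv up.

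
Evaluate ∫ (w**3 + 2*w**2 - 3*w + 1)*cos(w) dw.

Use integration by parts with u = w**3 + 2*w**2 - 3*w + 1, dv = cos(w) dw, so v = sin(w).
Apply parts 3 times (tabular method): alternate signs, differentiate u down to 0, integrate dv up.

w**3*sin(w) + 2*w**2*sin(w) + 3*w**2*cos(w) - 9*w*sin(w) + 4*w*cos(w) - 3*sin(w) - 9*cos(w) + C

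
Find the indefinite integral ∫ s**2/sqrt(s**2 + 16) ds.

Substitute s = 4·tan(θ), so ds = 4·sec(θ)^2 dθ and the radical becomes sqrt(s**2 + 16) = 4·sec(θ) by the Pythagorean identity.
Integrate the resulting trig expression in θ, then back-substitute tan(θ) = s/4, sec(θ) = sqrt(s**2 + 16)/4 (absorbing any constant into C).

s*sqrt(s**2 + 16)/2 - 8*log(s + sqrt(s**2 + 16)) + C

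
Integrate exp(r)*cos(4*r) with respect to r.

Let I denote the integral. Integrate by parts with u = cos(4*r), dv = exp(r) dr, so v = exp(r): I = exp(r)*cos(4*r) + 4·∫ exp(r)*sin(4*r) dr.
Apply parts again with u = sin(4*r), dv = exp(r) dr: ∫ exp(r)*sin(4*r) dr = exp(r)*sin(4*r) − 4·I. Substituting back brings back I: I = 4*exp(r)*sin(4*r) + exp(r)*cos(4*r) − 16·I.
Solving for I: (1 + 16)·I equals the remaining terms, so I = (1/17)·(4*exp(r)*sin(4*r) + exp(r)*cos(4*r)).

4*exp(r)*sin(4*r)/17 + exp(r)*cos(4*r)/17 + C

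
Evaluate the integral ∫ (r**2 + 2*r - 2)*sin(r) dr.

-r**2*cos(r) + 2*r*sin(r) - 2*r*cos(r) + 2*sin(r) + 4*cos(r) + C

Use integration by parts with u = r**2 + 2*r - 2, dv = sin(r) dr, so v = -cos(r).
Apply parts 2 times (tabular method): alternate signs, differentiate u down to 0, integrate dv up.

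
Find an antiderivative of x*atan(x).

x**2*atan(x)/2 - x/2 + atan(x)/2 + C

Use integration by parts with u = arctan(x), dv = x dx.
Then du = 1/(x**2 + 1) dx.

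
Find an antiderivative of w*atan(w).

w**2*atan(w)/2 - w/2 + atan(w)/2 + C

Use integration by parts with u = arctan(w), dv = w dw.
Then du = 1/(w**2 + 1) dw.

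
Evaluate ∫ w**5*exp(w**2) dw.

Let u = w², du = 2w dw; rewrite as (1/2)∫ u^2·exp(1u) du.
Now integrate by parts 2 times.

(w**4 - 2*w**2 + 2)*exp(w**2)/2 + C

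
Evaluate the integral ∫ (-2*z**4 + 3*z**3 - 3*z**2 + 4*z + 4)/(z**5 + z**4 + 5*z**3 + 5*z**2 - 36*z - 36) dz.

Factor the denominator: (z - 2)*(z + 1)*(z + 2)*(z**2 + 9).
Partial-fraction decomposition: -(54*z - 169)/(65*(z**2 + 9)) - 18/(13*(z + 2)) + 4/(15*(z + 1)) - 2/(39*(z - 2)).
Integrate each term; A/(z−a) gives A·log|z−a|; the (Bz+D)/(z²+p²) term gives a log and an atan.

-2*log(z - 2)/39 + 4*log(z + 1)/15 - 18*log(z + 2)/13 - 27*log(z**2 + 9)/65 + 13*atan(z/3)/15 + C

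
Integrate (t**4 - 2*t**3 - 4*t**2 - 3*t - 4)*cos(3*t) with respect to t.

Use integration by parts with u = t**4 - 2*t**3 - 4*t**2 - 3*t - 4, dv = cos(3*t) dt, so v = sin(3*t)/3.
Apply parts 4 times (tabular method): alternate signs, differentiate u down to 0, integrate dv up.

t**4*sin(3*t)/3 - 2*t**3*sin(3*t)/3 + 4*t**3*cos(3*t)/9 - 16*t**2*sin(3*t)/9 - 2*t**2*cos(3*t)/3 - 5*t*sin(3*t)/9 - 32*t*cos(3*t)/27 - 76*sin(3*t)/81 - 5*cos(3*t)/27 + C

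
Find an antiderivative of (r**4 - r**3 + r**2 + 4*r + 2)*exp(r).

(r**4 - 5*r**3 + 16*r**2 - 28*r + 30)*exp(r) + C

Use integration by parts with u = r**4 - r**3 + r**2 + 4*r + 2, dv = exp(r) dr, so v = exp(r).
Apply parts 4 times (tabular method): alternate signs, differentiate u down to 0, integrate dv up.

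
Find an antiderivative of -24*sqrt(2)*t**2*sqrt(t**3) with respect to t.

-16*sqrt(2)*(t**3)**(3/2)/3 + C

Let u = 2*t**3, so du = (6*t**2) dt.
Rewriting, the integral becomes -4·∫ √u du = -4·(2/3)u^(3/2).
Substituting back, u = 2*t**3.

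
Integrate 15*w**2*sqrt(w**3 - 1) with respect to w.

10*(w**3 - 1)**(3/2)/3 + C

Let u = w**3 - 1, so du = (3*w**2) dw.
Rewriting, the integral becomes 5·∫ √u du = 5·(2/3)u^(3/2).
Substituting back, u = w**3 - 1.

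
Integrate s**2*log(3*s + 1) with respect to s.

s**3*log(3*s + 1)/3 - s**3/9 + s**2/18 - s/27 + log(3*s + 1)/81 + C

Use integration by parts with u = log(3*s + 1), dv = s**2 ds.
Then du = 3/(3*s + 1) ds and v = s**3/3.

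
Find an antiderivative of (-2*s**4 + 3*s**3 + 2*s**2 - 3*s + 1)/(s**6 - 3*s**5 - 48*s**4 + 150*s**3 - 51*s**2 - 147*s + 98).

-739*log(s - 7)/4032 + log(s - 2)/27 + 61*log(s - 1)/2304 + log(s + 1)/576 + 5711*log(s + 7)/48384 - 1/(96*s - 96) + C

Factor the denominator: (s - 7)*(s - 2)*(s - 1)**2*(s + 1)*(s + 7).
Partial-fraction decomposition: 5711/(48384*(s + 7)) + 1/(576*(s + 1)) + 61/(2304*(s - 1)) + 1/(96*(s - 1)**2) + 1/(27*(s - 2)) - 739/(4032*(s - 7)).
Integrate each term; A/(s−a) gives A·log|s−a|; A/(s−a)² gives −A/(s−a).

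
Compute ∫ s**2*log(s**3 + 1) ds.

Let u = s**3 + 1, so du = (3*s**2) ds.
The integral becomes (1/3)·∫ log(u) du; integrate by parts with u′=log(u), dv′=du.

s**3*log(s**3 + 1)/3 - s**3/3 + log(s**3 + 1)/3 + C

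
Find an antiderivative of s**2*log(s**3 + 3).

s**3*log(s**3 + 3)/3 - s**3/3 + log(s**3 + 3) + C

Let u = s**3 + 3, so du = (3*s**2) ds.
The integral becomes (1/3)·∫ log(u) du; integrate by parts with u′=log(u), dv′=du.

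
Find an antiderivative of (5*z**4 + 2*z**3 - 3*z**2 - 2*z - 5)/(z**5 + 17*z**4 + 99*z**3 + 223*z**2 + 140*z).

Factor the denominator: z*(z + 1)*(z + 4)*(z + 5)*(z + 7).
Partial-fraction decomposition: 3727/(84*(z + 7)) - 561/(8*(z + 5)) + 123/(4*(z + 4)) + 1/(24*(z + 1)) - 1/(28*z).
Integrate each term: A/(z−a) contributes A·log|z−a|.

-log(z)/28 + log(z + 1)/24 + 123*log(z + 4)/4 - 561*log(z + 5)/8 + 3727*log(z + 7)/84 + C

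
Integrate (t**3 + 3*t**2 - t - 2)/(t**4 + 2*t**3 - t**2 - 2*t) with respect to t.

log(t) + log(t - 1)/6 + log(t + 1)/2 - 2*log(t + 2)/3 + C

Factor the denominator: t*(t - 1)*(t + 1)*(t + 2).
Partial-fraction decomposition: -2/(3*(t + 2)) + 1/(2*(t + 1)) + 1/(6*(t - 1)) + 1/t.
Integrate each term: A/(t−a) contributes A·log|t−a|.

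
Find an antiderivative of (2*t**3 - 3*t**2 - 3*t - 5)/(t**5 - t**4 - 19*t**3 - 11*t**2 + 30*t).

Factor the denominator: t*(t - 5)*(t - 1)*(t + 2)*(t + 3).
Partial-fraction decomposition: -77/(96*(t + 3)) + 9/(14*(t + 2)) + 3/(16*(t - 1)) + 31/(224*(t - 5)) - 1/(6*t).
Integrate each term: A/(t−a) contributes A·log|t−a|.

-log(t)/6 + 31*log(t - 5)/224 + 3*log(t - 1)/16 + 9*log(t + 2)/14 - 77*log(t + 3)/96 + C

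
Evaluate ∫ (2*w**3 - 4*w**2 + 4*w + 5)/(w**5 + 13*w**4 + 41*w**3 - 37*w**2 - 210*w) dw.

Factor the denominator: w*(w - 2)*(w + 3)*(w + 5)*(w + 7).
Partial-fraction decomposition: -905/(504*(w + 7)) + 73/(28*(w + 5)) - 97/(120*(w + 3)) + 13/(630*(w - 2)) - 1/(42*w).
Integrate each term: A/(w−a) contributes A·log|w−a|.

-log(w)/42 + 13*log(w - 2)/630 - 97*log(w + 3)/120 + 73*log(w + 5)/28 - 905*log(w + 7)/504 + C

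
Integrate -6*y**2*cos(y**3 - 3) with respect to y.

-2*sin(y**3 - 3) + C

Let u = y**3 - 3, so du = (3*y**2) dy.
Rewriting, the integral becomes -2·∫ cos(u) du = -2·sin(u).
Substituting back, u = y**3 - 3.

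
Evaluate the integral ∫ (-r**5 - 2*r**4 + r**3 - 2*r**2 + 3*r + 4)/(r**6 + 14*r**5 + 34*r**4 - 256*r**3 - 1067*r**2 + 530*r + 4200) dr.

Factor the denominator: (r - 4)*(r - 2)*(r + 3)*(r + 5)**2*(r + 7).
Partial-fraction decomposition: -1283/(176*(r + 7)) + 33559/(5292*(r + 5)) - 563/(84*(r + 5)**2) + 31/(560*(r + 3)) + 3/(245*(r - 2)) - 248/(2079*(r - 4)).
Integrate each term; A/(r−a) gives A·log|r−a|; A/(r−a)² gives −A/(r−a).

-248*log(r - 4)/2079 + 3*log(r - 2)/245 + 31*log(r + 3)/560 + 33559*log(r + 5)/5292 - 1283*log(r + 7)/176 + 563/(84*r + 420) + C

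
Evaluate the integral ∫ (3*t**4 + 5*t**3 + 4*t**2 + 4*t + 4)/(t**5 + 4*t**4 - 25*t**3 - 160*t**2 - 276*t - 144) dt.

257*log(t - 6)/252 - log(t + 1)/21 + 5*log(t + 2)/4 - 68*log(t + 3)/9 + 25*log(t + 4)/3 + C

Factor the denominator: (t - 6)*(t + 1)*(t + 2)*(t + 3)*(t + 4).
Partial-fraction decomposition: 25/(3*(t + 4)) - 68/(9*(t + 3)) + 5/(4*(t + 2)) - 1/(21*(t + 1)) + 257/(252*(t - 6)).
Integrate each term: A/(t−a) contributes A·log|t−a|.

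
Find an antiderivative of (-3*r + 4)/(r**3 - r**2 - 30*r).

Factor the denominator: r*(r - 6)*(r + 5).
Partial-fraction decomposition: 19/(55*(r + 5)) - 7/(33*(r - 6)) - 2/(15*r).
Integrate each term: A/(r−a) contributes A·log|r−a|.

-2*log(r)/15 - 7*log(r - 6)/33 + 19*log(r + 5)/55 + C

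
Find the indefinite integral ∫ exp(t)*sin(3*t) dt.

Let I denote the integral. Integrate by parts with u = sin(3*t), dv = exp(t) dt, so v = exp(t): I = exp(t)*sin(3*t) − 3·∫ exp(t)*cos(3*t) dt.
Apply parts again with u = cos(3*t), dv = exp(t) dt: ∫ exp(t)*cos(3*t) dt = exp(t)*cos(3*t) + 3·I. Substituting back brings back I: I = exp(t)*sin(3*t) - 3*exp(t)*cos(3*t) − 9·I.
Solving for I: (1 + 9)·I equals the remaining terms, so I = (1/10)·(exp(t)*sin(3*t) - 3*exp(t)*cos(3*t)).

exp(t)*sin(3*t)/10 - 3*exp(t)*cos(3*t)/10 + C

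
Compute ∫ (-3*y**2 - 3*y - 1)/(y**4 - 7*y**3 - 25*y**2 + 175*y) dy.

-log(y)/175 - 169*log(y - 7)/168 + 91*log(y - 5)/100 + 61*log(y + 5)/600 + C

Factor the denominator: y*(y - 7)*(y - 5)*(y + 5).
Partial-fraction decomposition: 61/(600*(y + 5)) + 91/(100*(y - 5)) - 169/(168*(y - 7)) - 1/(175*y).
Integrate each term: A/(y−a) contributes A·log|y−a|.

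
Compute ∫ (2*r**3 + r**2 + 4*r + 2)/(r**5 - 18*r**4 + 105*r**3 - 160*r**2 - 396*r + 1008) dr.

Factor the denominator: (r - 7)*(r - 6)*(r - 4)*(r - 3)*(r + 2).
Partial-fraction decomposition: -1/(120*(r + 2)) - 77/(60*(r - 3)) + 9/(2*(r - 4)) - 247/(24*(r - 6)) + 85/(12*(r - 7)).
Integrate each term: A/(r−a) contributes A·log|r−a|.

85*log(r - 7)/12 - 247*log(r - 6)/24 + 9*log(r - 4)/2 - 77*log(r - 3)/60 - log(r + 2)/120 + C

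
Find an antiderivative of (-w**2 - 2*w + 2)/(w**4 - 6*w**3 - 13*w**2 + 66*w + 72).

-23*log(w - 6)/63 + 11*log(w - 4)/35 + 3*log(w + 1)/70 + log(w + 3)/126 + C

Factor the denominator: (w - 6)*(w - 4)*(w + 1)*(w + 3).
Partial-fraction decomposition: 1/(126*(w + 3)) + 3/(70*(w + 1)) + 11/(35*(w - 4)) - 23/(63*(w - 6)).
Integrate each term: A/(w−a) contributes A·log|w−a|.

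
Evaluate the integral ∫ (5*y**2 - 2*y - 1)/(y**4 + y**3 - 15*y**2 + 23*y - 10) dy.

15*log(y - 2)/7 - 29*log(y - 1)/18 - 67*log(y + 5)/126 + 1/(3*y - 3) + C

Factor the denominator: (y - 2)*(y - 1)**2*(y + 5).
Partial-fraction decomposition: -67/(126*(y + 5)) - 29/(18*(y - 1)) - 1/(3*(y - 1)**2) + 15/(7*(y - 2)).
Integrate each term; A/(y−a) gives A·log|y−a|; A/(y−a)² gives −A/(y−a).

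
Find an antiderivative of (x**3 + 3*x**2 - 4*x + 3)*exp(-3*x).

Use integration by parts with u = x**3 + 3*x**2 - 4*x + 3, dv = exp(-3*x) dx, so v = -exp(-3*x)/3.
Apply parts 3 times (tabular method): alternate signs, differentiate u down to 0, integrate dv up.

(-9*x**3 - 36*x**2 + 12*x - 23)*exp(-3*x)/27 + C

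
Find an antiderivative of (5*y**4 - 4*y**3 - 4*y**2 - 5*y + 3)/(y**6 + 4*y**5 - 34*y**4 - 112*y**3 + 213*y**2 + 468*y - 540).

2503*log(y - 5)/8448 - log(y - 2)/24 - 5*log(y - 1)/448 + 815*log(y + 3)/768 - 2411*log(y + 6)/1848 + 33/(32*y + 96) + C

Factor the denominator: (y - 5)*(y - 2)*(y - 1)*(y + 3)**2*(y + 6).
Partial-fraction decomposition: -2411/(1848*(y + 6)) + 815/(768*(y + 3)) - 33/(32*(y + 3)**2) - 5/(448*(y - 1)) - 1/(24*(y - 2)) + 2503/(8448*(y - 5)).
Integrate each term; A/(y−a) gives A·log|y−a|; A/(y−a)² gives −A/(y−a).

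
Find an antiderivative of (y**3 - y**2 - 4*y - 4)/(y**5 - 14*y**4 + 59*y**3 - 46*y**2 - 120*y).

log(y)/30 + 38*log(y - 6)/21 - 38*log(y - 5)/15 + 7*log(y - 4)/10 - log(y + 1)/105 + C

Factor the denominator: y*(y - 6)*(y - 5)*(y - 4)*(y + 1).
Partial-fraction decomposition: -1/(105*(y + 1)) + 7/(10*(y - 4)) - 38/(15*(y - 5)) + 38/(21*(y - 6)) + 1/(30*y).
Integrate each term: A/(y−a) contributes A·log|y−a|.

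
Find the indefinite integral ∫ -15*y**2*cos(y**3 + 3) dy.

-5*sin(y**3 + 3) + C

Let u = y**3 + 3, so du = (3*y**2) dy.
Rewriting, the integral becomes -5·∫ cos(u) du = -5·sin(u).
Substituting back, u = y**3 + 3.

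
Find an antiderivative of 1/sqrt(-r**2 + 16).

asin(r/4) + C

Substitute r = 4·sin(θ), so dr = 4·cos(θ) dθ and the radical becomes sqrt(-r**2 + 16) = 4·cos(θ) by the Pythagorean identity.
Integrate the resulting trig expression in θ, then back-substitute θ = asin(r/4), sin(θ) = r/4, cos(θ) = sqrt(-r**2 + 16)/4 (absorbing any constant into C).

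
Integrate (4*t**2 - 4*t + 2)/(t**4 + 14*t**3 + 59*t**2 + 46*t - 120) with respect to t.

Factor the denominator: (t - 1)*(t + 4)*(t + 5)*(t + 6).
Partial-fraction decomposition: -85/(7*(t + 6)) + 61/(3*(t + 5)) - 41/(5*(t + 4)) + 1/(105*(t - 1)).
Integrate each term: A/(t−a) contributes A·log|t−a|.

log(t - 1)/105 - 41*log(t + 4)/5 + 61*log(t + 5)/3 - 85*log(t + 6)/7 + C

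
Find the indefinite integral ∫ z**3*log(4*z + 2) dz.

Use integration by parts with u = log(4*z + 2), dv = z**3 dz.
Then du = 4/(4*z + 2) dz and v = z**4/4.

z**4*log(4*z + 2)/4 - z**4/16 + z**3/24 - z**2/32 + z/32 - log(2*z + 1)/64 + C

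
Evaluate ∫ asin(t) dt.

t*asin(t) + sqrt(-t**2 + 1) + C

Use integration by parts with u = arcsin(t), dv = dt.
Then du = 1/sqrt(-t**2 + 1) dt.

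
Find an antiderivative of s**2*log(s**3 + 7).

s**3*log(s**3 + 7)/3 - s**3/3 + 7*log(s**3 + 7)/3 + C

Let u = s**3 + 7, so du = (3*s**2) ds.
The integral becomes (1/3)·∫ log(u) du; integrate by parts with u′=log(u), dv′=du.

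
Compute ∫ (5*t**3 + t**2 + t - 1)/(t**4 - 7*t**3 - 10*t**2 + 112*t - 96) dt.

Factor the denominator: (t - 6)*(t - 4)*(t - 1)*(t + 4).
Partial-fraction decomposition: 309/(400*(t + 4)) + 2/(25*(t - 1)) - 113/(16*(t - 4)) + 1121/(100*(t - 6)).
Integrate each term: A/(t−a) contributes A·log|t−a|.

1121*log(t - 6)/100 - 113*log(t - 4)/16 + 2*log(t - 1)/25 + 309*log(t + 4)/400 + C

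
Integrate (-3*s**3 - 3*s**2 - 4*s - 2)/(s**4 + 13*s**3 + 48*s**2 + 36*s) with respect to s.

-log(s)/18 - 2*log(s + 1)/25 - 1289*log(s + 6)/450 - 281/(15*s + 90) + C

Factor the denominator: s*(s + 1)*(s + 6)**2.
Partial-fraction decomposition: -1289/(450*(s + 6)) + 281/(15*(s + 6)**2) - 2/(25*(s + 1)) - 1/(18*s).
Integrate each term; A/(s−a) gives A·log|s−a|; A/(s−a)² gives −A/(s−a).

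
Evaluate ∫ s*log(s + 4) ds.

Use integration by parts with u = log(s + 4), dv = s ds.
Then du = 1/(s + 4) ds and v = s**2/2.

s**2*log(s + 4)/2 - s**2/4 + 2*s - 8*log(s + 4) + C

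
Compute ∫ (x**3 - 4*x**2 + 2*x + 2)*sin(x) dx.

-x**3*cos(x) + 3*x**2*sin(x) + 4*x**2*cos(x) - 8*x*sin(x) + 4*x*cos(x) - 4*sin(x) - 10*cos(x) + C

Use integration by parts with u = x**3 - 4*x**2 + 2*x + 2, dv = sin(x) dx, so v = -cos(x).
Apply parts 3 times (tabular method): alternate signs, differentiate u down to 0, integrate dv up.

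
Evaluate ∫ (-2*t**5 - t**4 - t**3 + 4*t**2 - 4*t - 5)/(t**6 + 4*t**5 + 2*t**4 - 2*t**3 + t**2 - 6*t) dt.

Factor the denominator: t*(t - 1)*(t + 2)*(t + 3)*(t**2 + 1).
Partial-fraction decomposition: -(2*t - 1)/(2*(t**2 + 1)) - 95/(24*(t + 3)) + 5/(2*(t + 2)) - 3/(8*(t - 1)) + 5/(6*t).
Integrate each term; A/(t−a) gives A·log|t−a|; the (Bt+D)/(t²+p²) term gives a log and an atan.

5*log(t)/6 - 3*log(t - 1)/8 + 5*log(t + 2)/2 - 95*log(t + 3)/24 - log(t**2 + 1)/2 + atan(t)/2 + C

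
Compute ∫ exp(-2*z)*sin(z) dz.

-2*exp(-2*z)*sin(z)/5 - exp(-2*z)*cos(z)/5 + C

Let I denote the integral. Integrate by parts with u = sin(z), dv = exp(-2*z) dz, so v = -exp(-2*z)/2: I = -exp(-2*z)*sin(z)/2 + (1/2)·∫ exp(-2*z)*cos(z) dz.
Apply parts again with u = cos(z), dv = exp(-2*z) dz: ∫ exp(-2*z)*cos(z) dz = -exp(-2*z)*cos(z)/2 − (1/2)·I. Substituting back brings back I: I = -exp(-2*z)*sin(z)/2 - exp(-2*z)*cos(z)/4 − (1/4)·I.
Solving for I: (1 + 1/4)·I equals the remaining terms, so I = (4/5)·(-exp(-2*z)*sin(z)/2 - exp(-2*z)*cos(z)/4).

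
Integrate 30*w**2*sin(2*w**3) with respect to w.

-5*cos(2*w**3) + C

Let u = 2*w**3, so du = (6*w**2) dw.
Rewriting, the integral becomes 5·∫ sin(u) du = 5·-cos(u).
Substituting back, u = 2*w**3.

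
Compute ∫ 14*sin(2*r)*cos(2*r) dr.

Let u = sin(2*r), so du = (2*cos(2*r)) dr.
Rewriting, the integral becomes 7·∫ u^1 du = 7·u^2/2.
Substituting back, u = sin(2*r).

7*sin(2*r)**2/2 + C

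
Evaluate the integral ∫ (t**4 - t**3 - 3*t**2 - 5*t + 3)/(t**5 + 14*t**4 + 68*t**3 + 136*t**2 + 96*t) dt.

Factor the denominator: t*(t + 2)**2*(t + 4)*(t + 6).
Partial-fraction decomposition: 479/(64*(t + 6)) - 295/(32*(t + 4)) + 173/(64*(t + 2)) - 25/(16*(t + 2)**2) + 1/(32*t).
Integrate each term; A/(t−a) gives A·log|t−a|; A/(t−a)² gives −A/(t−a).

log(t)/32 + 173*log(t + 2)/64 - 295*log(t + 4)/32 + 479*log(t + 6)/64 + 25/(16*t + 32) + C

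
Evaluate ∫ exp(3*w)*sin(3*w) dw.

Let I denote the integral. Integrate by parts with u = sin(3*w), dv = exp(3*w) dw, so v = exp(3*w)/3: I = exp(3*w)*sin(3*w)/3 − ∫ exp(3*w)*cos(3*w) dw.
Apply parts again with u = cos(3*w), dv = exp(3*w) dw: ∫ exp(3*w)*cos(3*w) dw = exp(3*w)*cos(3*w)/3 + I. Substituting back brings back I: I = exp(3*w)*sin(3*w)/3 - exp(3*w)*cos(3*w)/3 − I.
Solving for I: (1 + 1)·I equals the remaining terms, so I = (1/2)·(exp(3*w)*sin(3*w)/3 - exp(3*w)*cos(3*w)/3).

exp(3*w)*sin(3*w)/6 - exp(3*w)*cos(3*w)/6 + C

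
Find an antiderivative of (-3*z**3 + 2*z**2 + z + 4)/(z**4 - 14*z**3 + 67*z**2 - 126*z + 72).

Factor the denominator: (z - 6)*(z - 4)*(z - 3)*(z - 1).
Partial-fraction decomposition: -2/(15*(z - 1)) - 28/(3*(z - 3)) + 76/(3*(z - 4)) - 283/(15*(z - 6)).
Integrate each term: A/(z−a) contributes A·log|z−a|.

-283*log(z - 6)/15 + 76*log(z - 4)/3 - 28*log(z - 3)/3 - 2*log(z - 1)/15 + C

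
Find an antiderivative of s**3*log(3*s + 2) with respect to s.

s**4*log(3*s + 2)/4 - s**4/16 + s**3/18 - s**2/18 + 2*s/27 - 4*log(3*s + 2)/81 + C

Use integration by parts with u = log(3*s + 2), dv = s**3 ds.
Then du = 3/(3*s + 2) ds and v = s**4/4.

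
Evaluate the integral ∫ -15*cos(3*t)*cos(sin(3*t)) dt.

Let u = sin(3*t), so du = (3*cos(3*t)) dt.
Rewriting, the integral becomes -5·∫ cos(u) du = -5·sin(u).
Substituting back, u = sin(3*t).

-5*sin(sin(3*t)) + C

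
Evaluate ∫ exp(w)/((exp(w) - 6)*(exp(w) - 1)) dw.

log(exp(w) - 6)/5 - log(exp(w) - 1)/5 + C

Let u = e^w, du = e^w dw.
The integral becomes ∫ du/((u-6)(u-1)); decompose into partial fractions.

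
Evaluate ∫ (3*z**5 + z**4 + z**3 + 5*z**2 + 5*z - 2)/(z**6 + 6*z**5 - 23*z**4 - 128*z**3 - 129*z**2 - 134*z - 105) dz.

10273*log(z - 5)/14976 + 5*log(z + 1)/144 - 647*log(z + 3)/640 + 9631*log(z + 7)/2880 - 7*log(z**2 + 1)/260 - atan(z)/52 + C

Factor the denominator: (z - 5)*(z + 1)*(z + 3)*(z + 7)*(z**2 + 1).
Partial-fraction decomposition: -(14*z + 5)/(260*(z**2 + 1)) + 9631/(2880*(z + 7)) - 647/(640*(z + 3)) + 5/(144*(z + 1)) + 10273/(14976*(z - 5)).
Integrate each term; A/(z−a) gives A·log|z−a|; the (Bz+D)/(z²+p²) term gives a log and an atan.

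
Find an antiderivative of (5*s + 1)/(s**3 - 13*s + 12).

Factor the denominator: (s - 3)*(s - 1)*(s + 4).
Partial-fraction decomposition: -19/(35*(s + 4)) - 3/(5*(s - 1)) + 8/(7*(s - 3)).
Integrate each term: A/(s−a) contributes A·log|s−a|.

8*log(s - 3)/7 - 3*log(s - 1)/5 - 19*log(s + 4)/35 + C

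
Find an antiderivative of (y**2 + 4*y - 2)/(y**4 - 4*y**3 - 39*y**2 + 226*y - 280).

43*log(y - 5)/36 - 15*log(y - 4)/11 + 5*log(y - 2)/27 - 19*log(y + 7)/1188 + C

Factor the denominator: (y - 5)*(y - 4)*(y - 2)*(y + 7).
Partial-fraction decomposition: -19/(1188*(y + 7)) + 5/(27*(y - 2)) - 15/(11*(y - 4)) + 43/(36*(y - 5)).
Integrate each term: A/(y−a) contributes A·log|y−a|.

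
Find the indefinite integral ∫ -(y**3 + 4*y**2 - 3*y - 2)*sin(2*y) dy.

y**3*cos(2*y)/2 - 3*y**2*sin(2*y)/4 + 2*y**2*cos(2*y) - 2*y*sin(2*y) - 9*y*cos(2*y)/4 + 9*sin(2*y)/8 - 2*cos(2*y) + C

Use integration by parts with u = y**3 + 4*y**2 - 3*y - 2, dv = -sin(2*y) dy, so v = cos(2*y)/2.
Apply parts 3 times (tabular method): alternate signs, differentiate u down to 0, integrate dv up.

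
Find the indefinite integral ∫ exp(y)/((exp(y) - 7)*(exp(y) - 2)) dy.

Let u = e^y, du = e^y dy.
The integral becomes ∫ du/((u-7)(u-2)); decompose into partial fractions.

log(exp(y) - 7)/5 - log(exp(y) - 2)/5 + C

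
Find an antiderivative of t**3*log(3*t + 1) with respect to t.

t**4*log(3*t + 1)/4 - t**4/16 + t**3/36 - t**2/72 + t/108 - log(3*t + 1)/324 + C

Use integration by parts with u = log(3*t + 1), dv = t**3 dt.
Then du = 3/(3*t + 1) dt and v = t**4/4.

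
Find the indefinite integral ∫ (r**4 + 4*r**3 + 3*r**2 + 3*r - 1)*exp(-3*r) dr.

(-27*r**4 - 144*r**3 - 225*r**2 - 231*r - 50)*exp(-3*r)/81 + C

Use integration by parts with u = r**4 + 4*r**3 + 3*r**2 + 3*r - 1, dv = exp(-3*r) dr, so v = -exp(-3*r)/3.
Apply parts 4 times (tabular method): alternate signs, differentiate u down to 0, integrate dv up.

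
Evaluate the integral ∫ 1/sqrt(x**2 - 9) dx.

Substitute x = 3·sec(θ), so dx = 3·sec(θ)*tan(θ) dθ and the radical becomes sqrt(x**2 - 9) = 3·tan(θ) by the Pythagorean identity.
Integrate the resulting trig expression in θ, then back-substitute sec(θ) = x/3, tan(θ) = sqrt(x**2 - 9)/3 (absorbing any constant into C).

log(x + sqrt(x**2 - 9)) + C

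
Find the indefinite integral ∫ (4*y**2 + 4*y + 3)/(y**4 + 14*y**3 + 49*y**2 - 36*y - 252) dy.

Factor the denominator: (y - 2)*(y + 3)*(y + 6)*(y + 7).
Partial-fraction decomposition: -19/(4*(y + 7)) + 41/(8*(y + 6)) - 9/(20*(y + 3)) + 3/(40*(y - 2)).
Integrate each term: A/(y−a) contributes A·log|y−a|.

3*log(y - 2)/40 - 9*log(y + 3)/20 + 41*log(y + 6)/8 - 19*log(y + 7)/4 + C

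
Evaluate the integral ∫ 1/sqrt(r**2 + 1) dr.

Substitute r = tan(θ), so dr = sec(θ)^2 dθ and the radical becomes sqrt(r**2 + 1) = sec(θ) by the Pythagorean identity.
Integrate the resulting trig expression in θ, then back-substitute tan(θ) = r, sec(θ) = sqrt(r**2 + 1) (absorbing any constant into C).

log(r + sqrt(r**2 + 1)) + C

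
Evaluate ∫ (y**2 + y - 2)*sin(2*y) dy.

Use integration by parts with u = y**2 + y - 2, dv = sin(2*y) dy, so v = -cos(2*y)/2.
Apply parts 2 times (tabular method): alternate signs, differentiate u down to 0, integrate dv up.

-y**2*cos(2*y)/2 + y*sin(2*y)/2 - y*cos(2*y)/2 + sin(2*y)/4 + 5*cos(2*y)/4 + C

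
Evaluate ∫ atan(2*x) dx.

Use integration by parts with u = arctan(2*x), dv = dx.
Then du = 2/(4*x**2 + 1) dx.

x*atan(2*x) - log(4*x**2 + 1)/4 + C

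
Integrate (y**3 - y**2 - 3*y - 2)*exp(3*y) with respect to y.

Use integration by parts with u = y**3 - y**2 - 3*y - 2, dv = exp(3*y) dy, so v = exp(3*y)/3.
Apply parts 3 times (tabular method): alternate signs, differentiate u down to 0, integrate dv up.

(9*y**3 - 18*y**2 - 15*y - 13)*exp(3*y)/27 + C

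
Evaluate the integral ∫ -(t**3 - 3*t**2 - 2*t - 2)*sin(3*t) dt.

t**3*cos(3*t)/3 - t**2*sin(3*t)/3 - t**2*cos(3*t) + 2*t*sin(3*t)/3 - 8*t*cos(3*t)/9 + 8*sin(3*t)/27 - 4*cos(3*t)/9 + C

Use integration by parts with u = t**3 - 3*t**2 - 2*t - 2, dv = -sin(3*t) dt, so v = cos(3*t)/3.
Apply parts 3 times (tabular method): alternate signs, differentiate u down to 0, integrate dv up.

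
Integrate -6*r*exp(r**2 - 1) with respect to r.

-3*exp(r**2 - 1) + C

Let u = r**2 - 1, so du = (2*r) dr.
Rewriting, the integral becomes -3·∫ e^u du = -3·e^u.
Substituting back, u = r**2 - 1.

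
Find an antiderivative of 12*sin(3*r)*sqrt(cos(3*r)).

Let u = cos(3*r), so du = (-3*sin(3*r)) dr.
Rewriting, the integral becomes -4·∫ √u du = -4·(2/3)u^(3/2).
Substituting back, u = cos(3*r).

-8*cos(3*r)**(3/2)/3 + C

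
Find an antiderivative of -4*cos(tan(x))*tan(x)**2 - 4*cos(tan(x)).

-4*sin(tan(x)) + C

Let u = tan(x), so du = (tan(x)**2 + 1) dx.
Rewriting, the integral becomes -4·∫ cos(u) du = -4·sin(u).
Substituting back, u = tan(x).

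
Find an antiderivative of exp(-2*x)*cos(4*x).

Let I denote the integral. Integrate by parts with u = cos(4*x), dv = exp(-2*x) dx, so v = -exp(-2*x)/2: I = -exp(-2*x)*cos(4*x)/2 − 2·∫ exp(-2*x)*sin(4*x) dx.
Apply parts again with u = sin(4*x), dv = exp(-2*x) dx: ∫ exp(-2*x)*sin(4*x) dx = -exp(-2*x)*sin(4*x)/2 + 2·I. Substituting back brings back I: I = exp(-2*x)*sin(4*x) - exp(-2*x)*cos(4*x)/2 − 4·I.
Solving for I: (1 + 4)·I equals the remaining terms, so I = (1/5)·(exp(-2*x)*sin(4*x) - exp(-2*x)*cos(4*x)/2).

exp(-2*x)*sin(4*x)/5 - exp(-2*x)*cos(4*x)/10 + C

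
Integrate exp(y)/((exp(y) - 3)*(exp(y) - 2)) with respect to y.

log(exp(y) - 3) - log(exp(y) - 2) + C

Let u = e^y, du = e^y dy.
The integral becomes ∫ du/((u-2)(u-3)); decompose into partial fractions.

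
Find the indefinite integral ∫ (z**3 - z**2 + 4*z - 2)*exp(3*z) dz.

(9*z**3 - 18*z**2 + 48*z - 34)*exp(3*z)/27 + C

Use integration by parts with u = z**3 - z**2 + 4*z - 2, dv = exp(3*z) dz, so v = exp(3*z)/3.
Apply parts 3 times (tabular method): alternate signs, differentiate u down to 0, integrate dv up.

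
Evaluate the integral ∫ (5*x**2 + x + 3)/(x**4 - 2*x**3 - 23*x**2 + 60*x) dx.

Factor the denominator: x*(x - 4)*(x - 3)*(x + 5).
Partial-fraction decomposition: -41/(120*(x + 5)) - 17/(8*(x - 3)) + 29/(12*(x - 4)) + 1/(20*x).
Integrate each term: A/(x−a) contributes A·log|x−a|.

log(x)/20 + 29*log(x - 4)/12 - 17*log(x - 3)/8 - 41*log(x + 5)/120 + C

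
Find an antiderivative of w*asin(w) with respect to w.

Use integration by parts with u = arcsin(w), dv = w dw.
Then du = 1/sqrt(-w**2 + 1) dw.

w**2*asin(w)/2 + w*sqrt(-w**2 + 1)/4 - asin(w)/4 + C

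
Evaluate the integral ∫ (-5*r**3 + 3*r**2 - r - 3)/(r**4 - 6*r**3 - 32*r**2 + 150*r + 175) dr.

Factor the denominator: (r - 7)*(r - 5)*(r + 1)*(r + 5).
Partial-fraction decomposition: -117/(80*(r + 5)) + 1/(32*(r + 1)) + 93/(20*(r - 5)) - 263/(32*(r - 7)).
Integrate each term: A/(r−a) contributes A·log|r−a|.

-263*log(r - 7)/32 + 93*log(r - 5)/20 + log(r + 1)/32 - 117*log(r + 5)/80 + C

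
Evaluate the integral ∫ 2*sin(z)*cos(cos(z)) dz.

Let u = cos(z), so du = (-sin(z)) dz.
Rewriting, the integral becomes -2·∫ cos(u) du = -2·sin(u).
Substituting back, u = cos(z).

-2*sin(cos(z)) + C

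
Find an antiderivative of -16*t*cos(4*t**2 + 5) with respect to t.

Let u = 4*t**2 + 5, so du = (8*t) dt.
Rewriting, the integral becomes -2·∫ cos(u) du = -2·sin(u).
Substituting back, u = 4*t**2 + 5.

-2*sin(4*t**2 + 5) + C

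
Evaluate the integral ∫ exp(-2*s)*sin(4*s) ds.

Let I denote the integral. Integrate by parts with u = sin(4*s), dv = exp(-2*s) ds, so v = -exp(-2*s)/2: I = -exp(-2*s)*sin(4*s)/2 + 2·∫ exp(-2*s)*cos(4*s) ds.
Apply parts again with u = cos(4*s), dv = exp(-2*s) ds: ∫ exp(-2*s)*cos(4*s) ds = -exp(-2*s)*cos(4*s)/2 − 2·I. Substituting back brings back I: I = -exp(-2*s)*sin(4*s)/2 - exp(-2*s)*cos(4*s) − 4·I.
Solving for I: (1 + 4)·I equals the remaining terms, so I = (1/5)·(-exp(-2*s)*sin(4*s)/2 - exp(-2*s)*cos(4*s)).

-exp(-2*s)*sin(4*s)/10 - exp(-2*s)*cos(4*s)/5 + C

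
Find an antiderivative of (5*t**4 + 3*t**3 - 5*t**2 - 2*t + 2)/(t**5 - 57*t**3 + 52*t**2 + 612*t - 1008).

Factor the denominator: (t - 6)*(t - 3)*(t - 2)*(t + 4)*(t + 7).
Partial-fraction decomposition: 10747/(3510*(t + 7)) - 509/(630*(t + 4)) + 41/(108*(t - 2)) - 437/(210*(t - 3)) + 3469/(780*(t - 6)).
Integrate each term: A/(t−a) contributes A·log|t−a|.

3469*log(t - 6)/780 - 437*log(t - 3)/210 + 41*log(t - 2)/108 - 509*log(t + 4)/630 + 10747*log(t + 7)/3510 + C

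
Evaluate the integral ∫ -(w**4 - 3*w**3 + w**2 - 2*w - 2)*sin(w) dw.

w**4*cos(w) - 4*w**3*sin(w) - 3*w**3*cos(w) + 9*w**2*sin(w) - 11*w**2*cos(w) + 22*w*sin(w) + 16*w*cos(w) - 16*sin(w) + 20*cos(w) + C

Use integration by parts with u = w**4 - 3*w**3 + w**2 - 2*w - 2, dv = -sin(w) dw, so v = cos(w).
Apply parts 4 times (tabular method): alternate signs, differentiate u down to 0, integrate dv up.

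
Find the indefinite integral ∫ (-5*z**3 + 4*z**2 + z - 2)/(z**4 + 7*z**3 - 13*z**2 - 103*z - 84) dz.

-254*log(z - 4)/385 - log(z + 1)/10 + 83*log(z + 3)/28 - 317*log(z + 7)/44 + C

Factor the denominator: (z - 4)*(z + 1)*(z + 3)*(z + 7).
Partial-fraction decomposition: -317/(44*(z + 7)) + 83/(28*(z + 3)) - 1/(10*(z + 1)) - 254/(385*(z - 4)).
Integrate each term: A/(z−a) contributes A·log|z−a|.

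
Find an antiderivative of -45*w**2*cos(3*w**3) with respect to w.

-5*sin(3*w**3) + C

Let u = 3*w**3, so du = (9*w**2) dw.
Rewriting, the integral becomes -5·∫ cos(u) du = -5·sin(u).
Substituting back, u = 3*w**3.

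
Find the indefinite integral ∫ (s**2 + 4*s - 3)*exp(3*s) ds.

Use integration by parts with u = s**2 + 4*s - 3, dv = exp(3*s) ds, so v = exp(3*s)/3.
Apply parts 2 times (tabular method): alternate signs, differentiate u down to 0, integrate dv up.

(9*s**2 + 30*s - 37)*exp(3*s)/27 + C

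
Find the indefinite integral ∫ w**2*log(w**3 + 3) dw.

w**3*log(w**3 + 3)/3 - w**3/3 + log(w**3 + 3) + C

Let u = w**3 + 3, so du = (3*w**2) dw.
The integral becomes (1/3)·∫ log(u) du; integrate by parts with u′=log(u), dv′=du.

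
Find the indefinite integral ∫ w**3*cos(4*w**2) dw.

w**2*sin(4*w**2)/8 + cos(4*w**2)/32 + C

Let u = w², du = 2w dw; rewrite as (1/2)∫ u^1·cos(4u) du.
Now integrate by parts 1 time.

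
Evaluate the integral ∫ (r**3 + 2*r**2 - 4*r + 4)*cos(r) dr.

Use integration by parts with u = r**3 + 2*r**2 - 4*r + 4, dv = cos(r) dr, so v = sin(r).
Apply parts 3 times (tabular method): alternate signs, differentiate u down to 0, integrate dv up.

r**3*sin(r) + 2*r**2*sin(r) + 3*r**2*cos(r) - 10*r*sin(r) + 4*r*cos(r) - 10*cos(r) + C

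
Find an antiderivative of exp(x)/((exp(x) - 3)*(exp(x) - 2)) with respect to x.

Let u = e^x, du = e^x dx.
The integral becomes ∫ du/((u-2)(u-3)); decompose into partial fractions.

log(exp(x) - 3) - log(exp(x) - 2) + C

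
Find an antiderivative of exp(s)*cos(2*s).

Let I denote the integral. Integrate by parts with u = cos(2*s), dv = exp(s) ds, so v = exp(s): I = exp(s)*cos(2*s) + 2·∫ exp(s)*sin(2*s) ds.
Apply parts again with u = sin(2*s), dv = exp(s) ds: ∫ exp(s)*sin(2*s) ds = exp(s)*sin(2*s) − 2·I. Substituting back brings back I: I = 2*exp(s)*sin(2*s) + exp(s)*cos(2*s) − 4·I.
Solving for I: (1 + 4)·I equals the remaining terms, so I = (1/5)·(2*exp(s)*sin(2*s) + exp(s)*cos(2*s)).

2*exp(s)*sin(2*s)/5 + exp(s)*cos(2*s)/5 + C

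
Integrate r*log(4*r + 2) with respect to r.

r**2*log(4*r + 2)/2 - r**2/4 + r/4 - log(2*r + 1)/8 + C

Use integration by parts with u = log(4*r + 2), dv = r dr.
Then du = 4/(4*r + 2) dr and v = r**2/2.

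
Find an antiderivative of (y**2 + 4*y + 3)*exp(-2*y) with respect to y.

Use integration by parts with u = y**2 + 4*y + 3, dv = exp(-2*y) dy, so v = -exp(-2*y)/2.
Apply parts 2 times (tabular method): alternate signs, differentiate u down to 0, integrate dv up.

(-2*y**2 - 10*y - 11)*exp(-2*y)/4 + C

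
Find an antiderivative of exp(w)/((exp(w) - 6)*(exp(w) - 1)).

log(exp(w) - 6)/5 - log(exp(w) - 1)/5 + C

Let u = e^w, du = e^w dw.
The integral becomes ∫ du/((u-1)(u-6)); decompose into partial fractions.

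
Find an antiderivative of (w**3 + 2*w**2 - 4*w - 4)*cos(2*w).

Use integration by parts with u = w**3 + 2*w**2 - 4*w - 4, dv = cos(2*w) dw, so v = sin(2*w)/2.
Apply parts 3 times (tabular method): alternate signs, differentiate u down to 0, integrate dv up.

w**3*sin(2*w)/2 + w**2*sin(2*w) + 3*w**2*cos(2*w)/4 - 11*w*sin(2*w)/4 + w*cos(2*w) - 5*sin(2*w)/2 - 11*cos(2*w)/8 + C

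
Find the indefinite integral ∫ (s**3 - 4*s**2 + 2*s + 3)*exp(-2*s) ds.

Use integration by parts with u = s**3 - 4*s**2 + 2*s + 3, dv = exp(-2*s) ds, so v = -exp(-2*s)/2.
Apply parts 3 times (tabular method): alternate signs, differentiate u down to 0, integrate dv up.

(-4*s**3 + 10*s**2 + 2*s - 11)*exp(-2*s)/8 + C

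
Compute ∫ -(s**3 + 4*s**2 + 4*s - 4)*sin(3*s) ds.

Use integration by parts with u = s**3 + 4*s**2 + 4*s - 4, dv = -sin(3*s) ds, so v = cos(3*s)/3.
Apply parts 3 times (tabular method): alternate signs, differentiate u down to 0, integrate dv up.

s**3*cos(3*s)/3 - s**2*sin(3*s)/3 + 4*s**2*cos(3*s)/3 - 8*s*sin(3*s)/9 + 10*s*cos(3*s)/9 - 10*sin(3*s)/27 - 44*cos(3*s)/27 + C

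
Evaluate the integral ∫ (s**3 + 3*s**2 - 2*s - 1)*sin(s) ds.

-s**3*cos(s) + 3*s**2*sin(s) - 3*s**2*cos(s) + 6*s*sin(s) + 8*s*cos(s) - 8*sin(s) + 7*cos(s) + C

Use integration by parts with u = s**3 + 3*s**2 - 2*s - 1, dv = sin(s) ds, so v = -cos(s).
Apply parts 3 times (tabular method): alternate signs, differentiate u down to 0, integrate dv up.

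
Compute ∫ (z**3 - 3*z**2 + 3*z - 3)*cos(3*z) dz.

Use integration by parts with u = z**3 - 3*z**2 + 3*z - 3, dv = cos(3*z) dz, so v = sin(3*z)/3.
Apply parts 3 times (tabular method): alternate signs, differentiate u down to 0, integrate dv up.

z**3*sin(3*z)/3 - z**2*sin(3*z) + z**2*cos(3*z)/3 + 7*z*sin(3*z)/9 - 2*z*cos(3*z)/3 - 7*sin(3*z)/9 + 7*cos(3*z)/27 + C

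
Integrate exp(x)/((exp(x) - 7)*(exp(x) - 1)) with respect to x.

Let u = e^x, du = e^x dx.
The integral becomes ∫ du/((u-1)(u-7)); decompose into partial fractions.

log(exp(x) - 7)/6 - log(exp(x) - 1)/6 + C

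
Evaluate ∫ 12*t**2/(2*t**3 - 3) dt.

Let u = 2*t**3 - 3, so du = (6*t**2) dt.
Rewriting, the integral becomes 2·∫ 1/u du = 2·log(u).
Substituting back, u = 2*t**3 - 3.

2*log(2*t**3 - 3) + C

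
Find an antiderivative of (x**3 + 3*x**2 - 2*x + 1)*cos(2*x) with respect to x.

x**3*sin(2*x)/2 + 3*x**2*sin(2*x)/2 + 3*x**2*cos(2*x)/4 - 7*x*sin(2*x)/4 + 3*x*cos(2*x)/2 - sin(2*x)/4 - 7*cos(2*x)/8 + C

Use integration by parts with u = x**3 + 3*x**2 - 2*x + 1, dv = cos(2*x) dx, so v = sin(2*x)/2.
Apply parts 3 times (tabular method): alternate signs, differentiate u down to 0, integrate dv up.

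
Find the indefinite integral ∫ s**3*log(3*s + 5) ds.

s**4*log(3*s + 5)/4 - s**4/16 + 5*s**3/36 - 25*s**2/72 + 125*s/108 - 625*log(3*s + 5)/324 + C

Use integration by parts with u = log(3*s + 5), dv = s**3 ds.
Then du = 3/(3*s + 5) ds and v = s**4/4.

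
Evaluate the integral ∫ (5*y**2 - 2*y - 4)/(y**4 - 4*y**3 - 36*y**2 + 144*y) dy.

Factor the denominator: y*(y - 6)*(y - 4)*(y + 6).
Partial-fraction decomposition: -47/(180*(y + 6)) - 17/(20*(y - 4)) + 41/(36*(y - 6)) - 1/(36*y).
Integrate each term: A/(y−a) contributes A·log|y−a|.

-log(y)/36 + 41*log(y - 6)/36 - 17*log(y - 4)/20 - 47*log(y + 6)/180 + C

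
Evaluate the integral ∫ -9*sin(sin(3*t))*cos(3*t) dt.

3*cos(sin(3*t)) + C

Let u = sin(3*t), so du = (3*cos(3*t)) dt.
Rewriting, the integral becomes -3·∫ sin(u) du = -3·-cos(u).
Substituting back, u = sin(3*t).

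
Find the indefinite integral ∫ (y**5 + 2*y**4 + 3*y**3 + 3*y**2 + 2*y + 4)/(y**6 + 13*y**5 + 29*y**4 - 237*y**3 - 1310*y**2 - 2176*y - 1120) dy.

Factor the denominator: (y - 5)*(y + 1)*(y + 2)*(y + 4)**2*(y + 7).
Partial-fraction decomposition: 1433/(360*(y + 7)) - 730/(243*(y + 4)) + 110/(27*(y + 4)**2) - 3/(35*(y + 2)) - 1/(108*(y + 1)) + 1613/(13608*(y - 5)).
Integrate each term; A/(y−a) gives A·log|y−a|; A/(y−a)² gives −A/(y−a).

1613*log(y - 5)/13608 - log(y + 1)/108 - 3*log(y + 2)/35 - 730*log(y + 4)/243 + 1433*log(y + 7)/360 - 110/(27*y + 108) + C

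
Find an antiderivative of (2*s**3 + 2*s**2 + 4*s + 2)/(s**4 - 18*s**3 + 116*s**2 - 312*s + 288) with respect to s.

Factor the denominator: (s - 6)**2*(s - 4)*(s - 2).
Partial-fraction decomposition: -17/(16*(s - 2)) + 89/(4*(s - 4)) - 307/(16*(s - 6)) + 265/(4*(s - 6)**2).
Integrate each term; A/(s−a) gives A·log|s−a|; A/(s−a)² gives −A/(s−a).

-307*log(s - 6)/16 + 89*log(s - 4)/4 - 17*log(s - 2)/16 - 265/(4*s - 24) + C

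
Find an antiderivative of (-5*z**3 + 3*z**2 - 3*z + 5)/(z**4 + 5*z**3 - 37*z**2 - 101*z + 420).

Factor the denominator: (z - 4)*(z - 3)*(z + 5)*(z + 7).
Partial-fraction decomposition: -472/(55*(z + 7)) + 5/(z + 5) + 7/(5*(z - 3)) - 31/(11*(z - 4)).
Integrate each term: A/(z−a) contributes A·log|z−a|.

-31*log(z - 4)/11 + 7*log(z - 3)/5 + 5*log(z + 5) - 472*log(z + 7)/55 + C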